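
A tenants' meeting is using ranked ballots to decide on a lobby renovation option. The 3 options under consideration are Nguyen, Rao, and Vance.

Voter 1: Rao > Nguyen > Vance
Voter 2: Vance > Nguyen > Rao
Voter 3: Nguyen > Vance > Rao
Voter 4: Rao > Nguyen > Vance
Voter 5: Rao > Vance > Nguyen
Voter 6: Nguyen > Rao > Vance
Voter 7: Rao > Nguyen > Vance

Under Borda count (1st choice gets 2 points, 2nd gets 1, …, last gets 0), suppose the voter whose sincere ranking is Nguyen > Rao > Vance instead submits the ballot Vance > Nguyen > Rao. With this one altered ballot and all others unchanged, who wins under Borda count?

Rao

Borda totals with the altered ballot: Nguyen 7, Rao 8, Vance 6.
The winner is unchanged: still Rao.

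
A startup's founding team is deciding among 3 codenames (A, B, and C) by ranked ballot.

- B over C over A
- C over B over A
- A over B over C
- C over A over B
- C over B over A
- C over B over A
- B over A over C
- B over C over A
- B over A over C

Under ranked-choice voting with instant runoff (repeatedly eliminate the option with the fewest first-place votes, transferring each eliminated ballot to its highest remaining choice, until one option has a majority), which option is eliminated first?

A

Round 1: B 4, C 4, A 1. A has the fewest and is eliminated.
Round 2: B 5, C 4. B has a majority.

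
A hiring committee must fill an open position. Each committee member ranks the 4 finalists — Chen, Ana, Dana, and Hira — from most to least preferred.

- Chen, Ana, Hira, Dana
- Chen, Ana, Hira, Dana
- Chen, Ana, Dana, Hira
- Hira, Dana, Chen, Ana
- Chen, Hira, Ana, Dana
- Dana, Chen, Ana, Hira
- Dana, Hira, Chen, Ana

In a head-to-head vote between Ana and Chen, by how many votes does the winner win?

Ballots ranking Ana above Chen: 0.
Ballots ranking Chen above Ana: 7.
Chen wins 7–0, a margin of 7.

7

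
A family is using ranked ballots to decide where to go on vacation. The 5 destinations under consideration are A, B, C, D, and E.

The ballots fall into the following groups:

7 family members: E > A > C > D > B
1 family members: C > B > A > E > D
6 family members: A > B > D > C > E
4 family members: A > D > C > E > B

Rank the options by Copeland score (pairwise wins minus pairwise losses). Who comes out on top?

A

Pairwise results:
  A vs B: A wins 17–1.
  A vs C: A wins 17–1.
  A vs D: A wins 18–0.
  A vs E: A wins 11–7.
  B vs C: C wins 12–6.
  B vs D: D wins 11–7.
  B vs E: E wins 11–7.
  C vs D: D wins 10–8.
  C vs E: C wins 11–7.
  D vs E: D wins 10–8.
Copeland scores (wins − losses):
  A: 4 − 0 = 4
  B: 0 − 4 = -4
  C: 2 − 2 = 0
  D: 3 − 1 = 2
  E: 1 − 3 = -2
A has the best Copeland score.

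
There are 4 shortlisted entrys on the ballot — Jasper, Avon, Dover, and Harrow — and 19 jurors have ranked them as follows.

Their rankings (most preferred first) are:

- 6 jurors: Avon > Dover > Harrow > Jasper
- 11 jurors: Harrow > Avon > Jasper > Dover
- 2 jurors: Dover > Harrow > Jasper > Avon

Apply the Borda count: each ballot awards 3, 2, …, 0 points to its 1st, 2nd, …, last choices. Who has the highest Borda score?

Borda scores:
  Jasper: 6·0 + 11·1 + 2·1 = 13
  Avon: 6·3 + 11·2 + 2·0 = 40
  Dover: 6·2 + 11·0 + 2·3 = 18
  Harrow: 6·1 + 11·3 + 2·2 = 43
Harrow has the highest total.

Harrow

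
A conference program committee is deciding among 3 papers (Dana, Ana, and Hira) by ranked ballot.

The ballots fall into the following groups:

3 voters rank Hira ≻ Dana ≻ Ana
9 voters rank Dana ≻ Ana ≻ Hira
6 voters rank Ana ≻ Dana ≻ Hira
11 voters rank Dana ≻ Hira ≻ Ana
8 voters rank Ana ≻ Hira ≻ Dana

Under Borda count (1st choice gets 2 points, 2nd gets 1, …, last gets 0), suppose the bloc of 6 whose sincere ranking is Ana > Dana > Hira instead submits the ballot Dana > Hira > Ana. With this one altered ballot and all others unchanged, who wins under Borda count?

Borda totals with the altered ballot: Dana 55, Ana 25, Hira 31.
The winner is unchanged: still Dana.

Dana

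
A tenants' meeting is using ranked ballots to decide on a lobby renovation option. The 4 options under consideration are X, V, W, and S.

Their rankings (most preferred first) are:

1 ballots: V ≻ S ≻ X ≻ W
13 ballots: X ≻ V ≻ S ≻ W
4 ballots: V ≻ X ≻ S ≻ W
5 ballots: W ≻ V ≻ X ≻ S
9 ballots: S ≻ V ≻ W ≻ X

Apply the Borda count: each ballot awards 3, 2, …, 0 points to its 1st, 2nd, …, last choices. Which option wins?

Borda scores:
  X: 1 + 13·3 + 4·2 + 5·1 + 9·0 = 53
  V: 3 + 13·2 + 4·3 + 5·2 + 9·2 = 69
  W: 0 + 13·0 + 4·0 + 5·3 + 9·1 = 24
  S: 2 + 13·1 + 4·1 + 5·0 + 9·3 = 46
V has the highest total.

V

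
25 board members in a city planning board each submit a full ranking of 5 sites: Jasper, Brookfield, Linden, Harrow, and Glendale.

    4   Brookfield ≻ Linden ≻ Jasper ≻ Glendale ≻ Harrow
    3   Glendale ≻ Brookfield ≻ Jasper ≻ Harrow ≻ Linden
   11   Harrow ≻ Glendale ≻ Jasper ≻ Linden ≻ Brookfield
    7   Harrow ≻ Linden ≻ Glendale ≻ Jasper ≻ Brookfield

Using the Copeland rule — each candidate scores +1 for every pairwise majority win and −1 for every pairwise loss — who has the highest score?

Harrow

Pairwise results:
  Jasper vs Brookfield: Jasper wins 18–7.
  Jasper vs Linden: Jasper wins 14–11.
  Jasper vs Harrow: Harrow wins 18–7.
  Jasper vs Glendale: Glendale wins 21–4.
  Brookfield vs Linden: Linden wins 18–7.
  Brookfield vs Harrow: Harrow wins 18–7.
  Brookfield vs Glendale: Glendale wins 21–4.
  Linden vs Harrow: Harrow wins 21–4.
  Linden vs Glendale: Glendale wins 14–11.
  Harrow vs Glendale: Harrow wins 18–7.
Copeland scores (wins − losses):
  Jasper: 2 − 2 = 0
  Brookfield: 0 − 4 = -4
  Linden: 1 − 3 = -2
  Harrow: 4 − 0 = 4
  Glendale: 3 − 1 = 2
Harrow has the best Copeland score.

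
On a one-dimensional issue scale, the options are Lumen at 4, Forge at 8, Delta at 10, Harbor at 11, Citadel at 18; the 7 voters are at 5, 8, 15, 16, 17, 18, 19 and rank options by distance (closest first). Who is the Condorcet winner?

With single-peaked preferences on a line, the Condorcet winner is the candidate closest to the median voter.
The median voter (position 16) is closest to Citadel at 18.
Check: Citadel vs Forge — voters closer to Citadel: 5 of 7.

Citadel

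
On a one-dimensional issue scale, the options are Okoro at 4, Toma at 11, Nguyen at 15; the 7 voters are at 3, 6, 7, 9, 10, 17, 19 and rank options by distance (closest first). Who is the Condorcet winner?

Toma

With single-peaked preferences on a line, the Condorcet winner is the candidate closest to the median voter.
The median voter (position 9) is closest to Toma at 11.
Check: Toma vs Okoro — voters closer to Toma: 4 of 7.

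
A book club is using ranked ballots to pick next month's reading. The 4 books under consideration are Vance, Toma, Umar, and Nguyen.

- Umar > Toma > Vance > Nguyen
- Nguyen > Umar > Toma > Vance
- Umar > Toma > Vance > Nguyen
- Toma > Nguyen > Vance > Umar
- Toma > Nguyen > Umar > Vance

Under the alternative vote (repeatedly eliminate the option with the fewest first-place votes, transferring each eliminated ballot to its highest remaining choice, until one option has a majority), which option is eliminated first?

Round 1: Toma 2, Umar 2, Nguyen 1, Vance 0. Vance has the fewest and is eliminated.
Round 2: Toma 2, Umar 2, Nguyen 1. Nguyen has the fewest and is eliminated.
Round 3: Umar 3, Toma 2. Umar has a majority.

Vance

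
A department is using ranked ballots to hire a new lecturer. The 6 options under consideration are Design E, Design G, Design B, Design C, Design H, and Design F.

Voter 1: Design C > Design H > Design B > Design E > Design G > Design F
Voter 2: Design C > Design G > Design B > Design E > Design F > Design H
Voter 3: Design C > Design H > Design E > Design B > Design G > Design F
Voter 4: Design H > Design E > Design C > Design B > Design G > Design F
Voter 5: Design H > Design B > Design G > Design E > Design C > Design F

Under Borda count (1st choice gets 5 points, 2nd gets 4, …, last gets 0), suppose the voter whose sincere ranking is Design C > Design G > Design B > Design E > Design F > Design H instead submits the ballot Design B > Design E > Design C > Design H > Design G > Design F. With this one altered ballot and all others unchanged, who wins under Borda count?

Design H

Borda totals with the altered ballot: Design E 15, Design G 7, Design B 16, Design C 17, Design H 20, Design F 0.
The switch changes the winner from Design C to Design H.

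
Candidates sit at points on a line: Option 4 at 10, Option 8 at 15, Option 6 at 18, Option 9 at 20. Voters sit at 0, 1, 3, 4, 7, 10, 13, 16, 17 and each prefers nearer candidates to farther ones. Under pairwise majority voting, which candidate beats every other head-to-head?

Option 4

With single-peaked preferences on a line, the Condorcet winner is the candidate closest to the median voter.
The median voter (position 7) is closest to Option 4 at 10.
Check: Option 4 vs Option 6 — voters closer to Option 4: 7 of 9.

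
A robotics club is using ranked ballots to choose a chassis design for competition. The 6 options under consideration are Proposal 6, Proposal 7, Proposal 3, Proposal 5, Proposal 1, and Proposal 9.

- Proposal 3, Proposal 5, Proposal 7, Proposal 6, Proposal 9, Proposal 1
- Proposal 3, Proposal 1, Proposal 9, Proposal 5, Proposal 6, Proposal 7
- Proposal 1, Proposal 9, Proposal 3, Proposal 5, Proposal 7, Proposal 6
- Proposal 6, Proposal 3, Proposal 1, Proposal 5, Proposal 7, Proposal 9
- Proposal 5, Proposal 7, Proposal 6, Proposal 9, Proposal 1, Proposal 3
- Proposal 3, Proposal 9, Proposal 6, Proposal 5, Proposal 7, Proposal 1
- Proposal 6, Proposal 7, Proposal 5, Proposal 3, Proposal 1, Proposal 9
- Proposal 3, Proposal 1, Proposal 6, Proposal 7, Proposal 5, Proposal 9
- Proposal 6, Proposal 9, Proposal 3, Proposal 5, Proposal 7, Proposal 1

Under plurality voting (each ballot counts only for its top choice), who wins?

Proposal 3

First-place vote totals:
  Proposal 6: 3
  Proposal 7: 0
  Proposal 3: 4
  Proposal 5: 1
  Proposal 1: 1
  Proposal 9: 0
Proposal 3 has the most first-place votes.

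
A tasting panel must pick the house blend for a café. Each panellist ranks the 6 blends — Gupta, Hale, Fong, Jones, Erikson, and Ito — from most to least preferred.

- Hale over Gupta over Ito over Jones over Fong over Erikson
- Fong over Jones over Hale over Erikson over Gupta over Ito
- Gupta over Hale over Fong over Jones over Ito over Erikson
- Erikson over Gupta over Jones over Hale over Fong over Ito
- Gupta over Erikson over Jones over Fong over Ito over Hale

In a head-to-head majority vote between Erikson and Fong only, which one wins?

Ballots ranking Erikson above Fong: 2.
Ballots ranking Fong above Erikson: 3.
Fong wins the head-to-head, 3–2.

Fong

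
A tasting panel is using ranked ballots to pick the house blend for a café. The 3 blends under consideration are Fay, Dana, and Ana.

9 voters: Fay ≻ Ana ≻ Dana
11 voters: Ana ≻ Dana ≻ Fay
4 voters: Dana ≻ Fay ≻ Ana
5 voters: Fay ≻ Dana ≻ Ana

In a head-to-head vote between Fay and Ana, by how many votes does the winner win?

7

Ballots ranking Fay above Ana: 9+4+5 = 18.
Ballots ranking Ana above Fay: 11.
Fay wins 18–11, a margin of 7.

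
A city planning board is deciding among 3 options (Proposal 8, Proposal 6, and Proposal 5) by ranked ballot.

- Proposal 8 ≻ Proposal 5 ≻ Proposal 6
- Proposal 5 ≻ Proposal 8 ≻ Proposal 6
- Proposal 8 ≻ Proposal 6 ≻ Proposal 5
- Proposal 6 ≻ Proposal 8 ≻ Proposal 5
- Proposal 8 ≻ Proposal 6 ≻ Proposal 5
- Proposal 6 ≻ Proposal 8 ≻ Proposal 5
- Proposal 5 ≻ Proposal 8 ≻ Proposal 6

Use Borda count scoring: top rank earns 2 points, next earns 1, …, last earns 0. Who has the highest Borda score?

Proposal 8

Borda scores:
  Proposal 8: 2 + 1 + 2 + 1 + 2 + 1 + 1 = 10
  Proposal 6: 0 + 0 + 1 + 2 + 1 + 2 + 0 = 6
  Proposal 5: 1 + 2 + 0 + 0 + 0 + 0 + 2 = 5
Proposal 8 has the highest total.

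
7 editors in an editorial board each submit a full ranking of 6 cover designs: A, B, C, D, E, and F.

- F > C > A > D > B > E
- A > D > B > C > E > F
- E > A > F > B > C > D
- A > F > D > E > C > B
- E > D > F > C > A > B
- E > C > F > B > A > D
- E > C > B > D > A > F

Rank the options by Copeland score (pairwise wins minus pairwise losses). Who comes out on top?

E

Pairwise results:
  A vs B: A wins 5–2.
  A vs C: C wins 4–3.
  A vs D: A wins 5–2.
  A vs E: E wins 4–3.
  A vs F: A wins 4–3.
  B vs C: C wins 5–2.
  B vs D: D wins 4–3.
  B vs E: E wins 5–2.
  B vs F: F wins 5–2.
  C vs D: C wins 4–3.
  C vs E: E wins 5–2.
  C vs F: F wins 4–3.
  D vs E: E wins 4–3.
  D vs F: F wins 4–3.
  E vs F: E wins 5–2.
Copeland scores (wins − losses):
  A: 3 − 2 = 1
  B: 0 − 5 = -5
  C: 3 − 2 = 1
  D: 1 − 4 = -3
  E: 5 − 0 = 5
  F: 3 − 2 = 1
E has the best Copeland score.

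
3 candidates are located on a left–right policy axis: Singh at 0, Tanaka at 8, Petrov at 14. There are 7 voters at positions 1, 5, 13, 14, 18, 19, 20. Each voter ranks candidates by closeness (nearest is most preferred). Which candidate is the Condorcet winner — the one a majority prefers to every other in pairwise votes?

Petrov

With single-peaked preferences on a line, the Condorcet winner is the candidate closest to the median voter.
The median voter (position 14) is closest to Petrov at 14.
Check: Petrov vs Singh — voters closer to Petrov: 5 of 7.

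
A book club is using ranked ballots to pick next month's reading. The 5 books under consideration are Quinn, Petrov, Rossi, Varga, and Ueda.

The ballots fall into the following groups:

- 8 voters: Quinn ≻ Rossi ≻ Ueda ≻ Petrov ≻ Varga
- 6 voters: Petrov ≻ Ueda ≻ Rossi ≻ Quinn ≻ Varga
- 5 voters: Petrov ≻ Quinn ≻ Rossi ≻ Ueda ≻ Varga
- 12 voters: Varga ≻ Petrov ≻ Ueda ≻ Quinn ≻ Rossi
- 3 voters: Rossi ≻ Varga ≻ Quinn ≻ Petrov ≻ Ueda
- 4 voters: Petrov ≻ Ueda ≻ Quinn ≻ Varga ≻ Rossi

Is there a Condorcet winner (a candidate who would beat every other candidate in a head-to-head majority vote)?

Head-to-head results (38 voters total):
Quinn vs Petrov: Petrov wins 27–11.
Quinn vs Rossi: Quinn wins 29–9.
Quinn vs Varga: Quinn wins 23–15.
Quinn vs Ueda: Ueda wins 22–16.
Petrov vs Rossi: Petrov wins 27–11.
Petrov vs Varga: Petrov wins 23–15.
Petrov vs Ueda: Petrov wins 30–8.
Rossi vs Varga: Rossi wins 22–16.
Rossi vs Ueda: Ueda wins 22–16.
Varga vs Ueda: Ueda wins 23–15.
Petrov beats each rival — Quinn (27–11), Rossi (27–11), Varga (23–15), Ueda (30–8) — so Petrov is the Condorcet winner.

Yes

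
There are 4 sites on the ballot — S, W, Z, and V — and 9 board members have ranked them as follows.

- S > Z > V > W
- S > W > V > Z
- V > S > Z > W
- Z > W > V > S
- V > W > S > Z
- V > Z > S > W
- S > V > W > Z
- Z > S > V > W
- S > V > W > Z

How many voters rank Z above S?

3

Ballots ranking Z above S: 3.
Ballots ranking S above Z: 6.
So 3 of 9 voters prefer Z to S.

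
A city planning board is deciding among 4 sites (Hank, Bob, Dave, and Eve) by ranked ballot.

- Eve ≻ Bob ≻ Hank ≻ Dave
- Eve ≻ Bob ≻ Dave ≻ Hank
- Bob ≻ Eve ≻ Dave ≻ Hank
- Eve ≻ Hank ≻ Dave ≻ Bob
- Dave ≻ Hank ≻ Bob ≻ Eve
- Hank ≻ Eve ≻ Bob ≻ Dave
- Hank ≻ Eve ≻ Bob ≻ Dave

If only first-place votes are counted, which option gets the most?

Eve

First-place vote totals:
  Hank: 2
  Bob: 1
  Dave: 1
  Eve: 3
Eve has the most first-place votes.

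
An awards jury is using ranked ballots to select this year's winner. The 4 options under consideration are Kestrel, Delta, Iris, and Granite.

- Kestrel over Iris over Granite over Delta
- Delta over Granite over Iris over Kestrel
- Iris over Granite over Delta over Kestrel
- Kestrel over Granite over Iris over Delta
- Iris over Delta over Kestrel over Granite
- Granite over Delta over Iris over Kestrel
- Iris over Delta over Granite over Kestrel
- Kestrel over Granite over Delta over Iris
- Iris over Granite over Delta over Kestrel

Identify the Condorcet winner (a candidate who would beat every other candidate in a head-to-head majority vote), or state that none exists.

Head-to-head results (9 voters total):
Kestrel vs Delta: Delta wins 6–3.
Kestrel vs Iris: Iris wins 6–3.
Kestrel vs Granite: Granite wins 5–4.
Delta vs Iris: Iris wins 6–3.
Delta vs Granite: Granite wins 6–3.
Iris vs Granite: Iris wins 5–4.
Iris beats each rival — Kestrel (6–3), Delta (6–3), Granite (5–4) — so Iris is the Condorcet winner.

Iris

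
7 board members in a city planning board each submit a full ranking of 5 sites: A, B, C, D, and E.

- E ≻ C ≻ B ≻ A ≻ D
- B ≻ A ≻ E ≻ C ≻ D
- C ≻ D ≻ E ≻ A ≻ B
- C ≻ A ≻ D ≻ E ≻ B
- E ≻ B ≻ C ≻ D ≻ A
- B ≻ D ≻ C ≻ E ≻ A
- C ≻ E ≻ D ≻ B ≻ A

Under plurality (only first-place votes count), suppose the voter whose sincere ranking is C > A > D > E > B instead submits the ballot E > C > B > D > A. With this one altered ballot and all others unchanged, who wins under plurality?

E

First-place totals with the altered ballot: A 0, B 2, C 2, D 0, E 3.
The switch changes the winner from C to E.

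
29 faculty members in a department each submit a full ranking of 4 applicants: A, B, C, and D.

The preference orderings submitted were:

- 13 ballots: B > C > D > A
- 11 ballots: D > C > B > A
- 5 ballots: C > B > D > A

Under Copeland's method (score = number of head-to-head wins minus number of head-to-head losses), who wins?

C

Pairwise results:
  A vs B: B wins 29–0.
  A vs C: C wins 29–0.
  A vs D: D wins 29–0.
  B vs C: C wins 16–13.
  B vs D: B wins 18–11.
  C vs D: C wins 18–11.
Copeland scores (wins − losses):
  A: 0 − 3 = -3
  B: 2 − 1 = 1
  C: 3 − 0 = 3
  D: 1 − 2 = -1
C has the best Copeland score.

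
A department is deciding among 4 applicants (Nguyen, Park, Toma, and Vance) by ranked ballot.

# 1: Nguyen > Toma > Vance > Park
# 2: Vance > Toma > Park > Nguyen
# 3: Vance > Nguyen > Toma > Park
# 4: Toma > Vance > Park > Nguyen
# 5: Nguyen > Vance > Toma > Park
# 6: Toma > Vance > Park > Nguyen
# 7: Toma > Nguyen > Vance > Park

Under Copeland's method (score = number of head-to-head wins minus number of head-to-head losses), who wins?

Toma

Pairwise results:
  Nguyen vs Park: Nguyen wins 4–3.
  Nguyen vs Toma: Toma wins 4–3.
  Nguyen vs Vance: Vance wins 4–3.
  Park vs Toma: Toma wins 7–0.
  Park vs Vance: Vance wins 7–0.
  Toma vs Vance: Toma wins 4–3.
Copeland scores (wins − losses):
  Nguyen: 1 − 2 = -1
  Park: 0 − 3 = -3
  Toma: 3 − 0 = 3
  Vance: 2 − 1 = 1
Toma has the best Copeland score.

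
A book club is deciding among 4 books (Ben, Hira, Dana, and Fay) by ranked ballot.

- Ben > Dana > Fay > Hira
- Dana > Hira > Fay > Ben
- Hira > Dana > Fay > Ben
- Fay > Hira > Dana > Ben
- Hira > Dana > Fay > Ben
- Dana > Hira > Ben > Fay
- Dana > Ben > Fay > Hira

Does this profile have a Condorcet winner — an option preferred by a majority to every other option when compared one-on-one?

Yes

Head-to-head results (7 voters total):
Ben vs Hira: Hira wins 5–2.
Ben vs Dana: Dana wins 6–1.
Ben vs Fay: Fay wins 4–3.
Hira vs Dana: Dana wins 4–3.
Hira vs Fay: Hira wins 4–3.
Dana vs Fay: Dana wins 6–1.
Dana beats each rival — Ben (6–1), Hira (4–3), Fay (6–1) — so Dana is the Condorcet winner.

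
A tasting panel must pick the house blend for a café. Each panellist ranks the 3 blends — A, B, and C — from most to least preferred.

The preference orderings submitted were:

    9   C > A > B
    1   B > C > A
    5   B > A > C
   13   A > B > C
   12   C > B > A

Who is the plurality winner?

First-place vote totals:
  A: 13
  B: 6
  C: 21
C has the most first-place votes.

C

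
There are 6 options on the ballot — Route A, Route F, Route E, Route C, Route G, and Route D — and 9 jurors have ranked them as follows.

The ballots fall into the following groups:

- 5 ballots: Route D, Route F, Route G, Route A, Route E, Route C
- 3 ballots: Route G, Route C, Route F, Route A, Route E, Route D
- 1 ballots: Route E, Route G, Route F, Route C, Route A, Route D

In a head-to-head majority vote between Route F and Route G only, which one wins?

Route F

Ballots ranking Route F above Route G: 5.
Ballots ranking Route G above Route F: 3+1 = 4.
Route F wins the head-to-head, 5–4.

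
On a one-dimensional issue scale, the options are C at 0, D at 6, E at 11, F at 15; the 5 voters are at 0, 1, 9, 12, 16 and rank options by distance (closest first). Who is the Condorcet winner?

With single-peaked preferences on a line, the Condorcet winner is the candidate closest to the median voter.
The median voter (position 9) is closest to E at 11.
Check: E vs F — voters closer to E: 4 of 5.

E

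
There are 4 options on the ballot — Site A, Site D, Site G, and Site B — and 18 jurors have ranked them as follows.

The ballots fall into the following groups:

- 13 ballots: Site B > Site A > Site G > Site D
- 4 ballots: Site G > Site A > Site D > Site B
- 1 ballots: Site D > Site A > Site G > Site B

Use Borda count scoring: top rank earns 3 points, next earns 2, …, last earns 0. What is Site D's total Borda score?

Borda scores:
  Site A: 13·2 + 4·2 + 2 = 36
  Site D: 13·0 + 4·1 + 3 = 7
  Site G: 13·1 + 4·3 + 1 = 26
  Site B: 13·3 + 4·0 + 0 = 39

7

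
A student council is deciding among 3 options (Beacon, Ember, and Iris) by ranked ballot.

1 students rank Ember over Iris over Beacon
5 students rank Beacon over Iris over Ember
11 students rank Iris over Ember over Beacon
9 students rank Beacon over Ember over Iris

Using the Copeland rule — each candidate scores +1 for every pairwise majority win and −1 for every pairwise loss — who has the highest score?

Beacon

Pairwise results:
  Beacon vs Ember: Beacon wins 14–12.
  Beacon vs Iris: Beacon wins 14–12.
  Ember vs Iris: Iris wins 16–10.
Copeland scores (wins − losses):
  Beacon: 2 − 0 = 2
  Ember: 0 − 2 = -2
  Iris: 1 − 1 = 0
Beacon has the best Copeland score.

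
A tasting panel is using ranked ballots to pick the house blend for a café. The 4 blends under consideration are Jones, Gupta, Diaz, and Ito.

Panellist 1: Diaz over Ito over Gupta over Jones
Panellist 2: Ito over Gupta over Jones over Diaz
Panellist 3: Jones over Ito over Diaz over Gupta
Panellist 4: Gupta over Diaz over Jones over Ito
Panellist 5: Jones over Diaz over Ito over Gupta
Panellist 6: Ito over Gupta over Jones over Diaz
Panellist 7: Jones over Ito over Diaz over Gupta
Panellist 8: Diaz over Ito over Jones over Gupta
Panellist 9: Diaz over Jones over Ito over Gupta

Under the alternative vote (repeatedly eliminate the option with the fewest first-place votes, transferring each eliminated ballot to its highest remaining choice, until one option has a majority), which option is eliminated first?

Round 1: Jones 3, Diaz 3, Ito 2, Gupta 1. Gupta has the fewest and is eliminated.
Round 2: Diaz 4, Jones 3, Ito 2. Ito has the fewest and is eliminated.
Round 3: Jones 5, Diaz 4. Jones has a majority.

Gupta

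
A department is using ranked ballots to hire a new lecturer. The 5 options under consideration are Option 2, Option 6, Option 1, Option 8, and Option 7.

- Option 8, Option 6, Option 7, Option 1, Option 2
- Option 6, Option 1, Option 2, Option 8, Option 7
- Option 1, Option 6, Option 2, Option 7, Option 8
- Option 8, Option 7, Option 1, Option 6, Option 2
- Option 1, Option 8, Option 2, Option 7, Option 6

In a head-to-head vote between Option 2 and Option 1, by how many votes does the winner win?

5

Ballots ranking Option 2 above Option 1: 0.
Ballots ranking Option 1 above Option 2: 5.
Option 1 wins 5–0, a margin of 5.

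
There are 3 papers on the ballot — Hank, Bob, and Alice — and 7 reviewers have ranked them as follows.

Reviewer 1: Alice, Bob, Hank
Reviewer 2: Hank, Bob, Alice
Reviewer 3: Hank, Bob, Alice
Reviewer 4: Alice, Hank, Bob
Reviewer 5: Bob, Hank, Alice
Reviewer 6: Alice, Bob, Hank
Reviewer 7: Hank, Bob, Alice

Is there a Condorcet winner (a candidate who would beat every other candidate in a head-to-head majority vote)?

Yes

Head-to-head results (7 voters total):
Hank vs Bob: Hank wins 4–3.
Hank vs Alice: Hank wins 4–3.
Bob vs Alice: Bob wins 4–3.
Hank beats each rival — Bob (4–3), Alice (4–3) — so Hank is the Condorcet winner.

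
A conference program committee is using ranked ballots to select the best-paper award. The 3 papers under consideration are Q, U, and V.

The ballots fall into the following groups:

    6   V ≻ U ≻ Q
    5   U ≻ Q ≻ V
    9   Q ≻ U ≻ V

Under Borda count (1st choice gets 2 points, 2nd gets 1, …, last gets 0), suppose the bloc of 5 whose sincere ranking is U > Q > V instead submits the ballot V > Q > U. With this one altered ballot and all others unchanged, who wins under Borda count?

Borda totals with the altered ballot: Q 23, U 15, V 22.
The switch changes the winner from U to Q.

Q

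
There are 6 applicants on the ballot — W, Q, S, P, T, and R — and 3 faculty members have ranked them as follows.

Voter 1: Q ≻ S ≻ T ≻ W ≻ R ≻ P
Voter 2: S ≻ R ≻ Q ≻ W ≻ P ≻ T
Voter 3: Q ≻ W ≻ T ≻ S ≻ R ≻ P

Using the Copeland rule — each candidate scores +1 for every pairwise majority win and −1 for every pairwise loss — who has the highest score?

Pairwise results:
  W vs Q: Q wins 3–0.
  W vs S: S wins 2–1.
  W vs P: W wins 3–0.
  W vs T: W wins 2–1.
  W vs R: W wins 2–1.
  Q vs S: Q wins 2–1.
  Q vs P: Q wins 3–0.
  Q vs T: Q wins 3–0.
  Q vs R: Q wins 2–1.
  S vs P: S wins 3–0.
  S vs T: S wins 2–1.
  S vs R: S wins 3–0.
  P vs T: T wins 2–1.
  P vs R: R wins 3–0.
  T vs R: T wins 2–1.
Copeland scores (wins − losses):
  W: 3 − 2 = 1
  Q: 5 − 0 = 5
  S: 4 − 1 = 3
  P: 0 − 5 = -5
  T: 2 − 3 = -1
  R: 1 − 4 = -3
Q has the best Copeland score.

Q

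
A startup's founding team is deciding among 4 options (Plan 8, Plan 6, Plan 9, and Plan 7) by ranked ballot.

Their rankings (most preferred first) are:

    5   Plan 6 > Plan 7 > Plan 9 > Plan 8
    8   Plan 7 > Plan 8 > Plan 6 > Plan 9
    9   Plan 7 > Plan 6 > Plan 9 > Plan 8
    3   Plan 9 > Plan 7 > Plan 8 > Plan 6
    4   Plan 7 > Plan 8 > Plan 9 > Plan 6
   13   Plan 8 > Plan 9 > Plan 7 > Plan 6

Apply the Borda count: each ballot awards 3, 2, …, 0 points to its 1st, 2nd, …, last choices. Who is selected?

Plan 7

Borda scores:
  Plan 8: 5·0 + 8·2 + 9·0 + 3·1 + 4·2 + 13·3 = 66
  Plan 6: 5·3 + 8·1 + 9·2 + 3·0 + 4·0 + 13·0 = 41
  Plan 9: 5·1 + 8·0 + 9·1 + 3·3 + 4·1 + 13·2 = 53
  Plan 7: 5·2 + 8·3 + 9·3 + 3·2 + 4·3 + 13·1 = 92
Plan 7 has the highest total.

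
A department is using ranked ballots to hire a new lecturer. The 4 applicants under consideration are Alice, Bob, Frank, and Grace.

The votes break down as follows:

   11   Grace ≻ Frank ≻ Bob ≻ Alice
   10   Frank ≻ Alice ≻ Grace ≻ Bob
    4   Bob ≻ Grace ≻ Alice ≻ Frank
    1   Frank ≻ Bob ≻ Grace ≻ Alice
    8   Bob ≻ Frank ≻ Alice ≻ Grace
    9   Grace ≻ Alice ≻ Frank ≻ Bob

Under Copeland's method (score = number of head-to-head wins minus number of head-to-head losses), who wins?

Pairwise results:
  Alice vs Bob: Bob wins 24–19.
  Alice vs Frank: Frank wins 30–13.
  Alice vs Grace: Grace wins 25–18.
  Bob vs Frank: Frank wins 31–12.
  Bob vs Grace: Grace wins 30–13.
  Frank vs Grace: Grace wins 24–19.
Copeland scores (wins − losses):
  Alice: 0 − 3 = -3
  Bob: 1 − 2 = -1
  Frank: 2 − 1 = 1
  Grace: 3 − 0 = 3
Grace has the best Copeland score.

Grace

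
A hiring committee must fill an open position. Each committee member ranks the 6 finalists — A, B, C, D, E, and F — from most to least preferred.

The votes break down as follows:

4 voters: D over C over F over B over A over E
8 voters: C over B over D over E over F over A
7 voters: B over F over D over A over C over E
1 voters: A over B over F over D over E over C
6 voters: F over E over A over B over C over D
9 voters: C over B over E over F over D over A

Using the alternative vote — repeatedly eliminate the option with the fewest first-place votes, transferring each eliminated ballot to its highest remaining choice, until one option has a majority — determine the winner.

Round 1: C 17, B 7, F 6, D 4, A 1, E 0. E has the fewest and is eliminated.
Round 2: C 17, B 7, F 6, D 4, A 1. A has the fewest and is eliminated.
Round 3: C 17, B 8, F 6, D 4. D has the fewest and is eliminated.
Round 4: C 21, B 8, F 6. C has a majority.

C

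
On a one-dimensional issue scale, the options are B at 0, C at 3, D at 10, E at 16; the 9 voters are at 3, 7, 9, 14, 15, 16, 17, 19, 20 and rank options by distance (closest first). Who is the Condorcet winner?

With single-peaked preferences on a line, the Condorcet winner is the candidate closest to the median voter.
The median voter (position 15) is closest to E at 16.
Check: E vs D — voters closer to E: 6 of 9.

E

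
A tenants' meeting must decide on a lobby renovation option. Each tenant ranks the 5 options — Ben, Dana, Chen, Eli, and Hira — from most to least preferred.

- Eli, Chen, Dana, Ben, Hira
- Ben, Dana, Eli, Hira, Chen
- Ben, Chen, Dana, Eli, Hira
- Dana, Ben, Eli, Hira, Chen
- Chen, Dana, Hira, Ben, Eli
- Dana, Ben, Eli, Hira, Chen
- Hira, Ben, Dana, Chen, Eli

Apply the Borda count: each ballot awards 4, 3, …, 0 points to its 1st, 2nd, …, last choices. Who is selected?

Dana

Borda scores:
  Ben: 1 + 4 + 4 + 3 + 1 + 3 + 3 = 19
  Dana: 2 + 3 + 2 + 4 + 3 + 4 + 2 = 20
  Chen: 3 + 0 + 3 + 0 + 4 + 0 + 1 = 11
  Eli: 4 + 2 + 1 + 2 + 0 + 2 + 0 = 11
  Hira: 0 + 1 + 0 + 1 + 2 + 1 + 4 = 9
Dana has the highest total.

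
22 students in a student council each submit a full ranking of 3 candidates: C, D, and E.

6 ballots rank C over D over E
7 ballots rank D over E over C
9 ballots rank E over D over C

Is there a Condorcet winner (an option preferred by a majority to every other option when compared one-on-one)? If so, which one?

Head-to-head results (22 voters total):
C vs D: D wins 16–6.
C vs E: E wins 16–6.
D vs E: D wins 13–9.
D beats each rival — C (16–6), E (13–9) — so D is the Condorcet winner.

D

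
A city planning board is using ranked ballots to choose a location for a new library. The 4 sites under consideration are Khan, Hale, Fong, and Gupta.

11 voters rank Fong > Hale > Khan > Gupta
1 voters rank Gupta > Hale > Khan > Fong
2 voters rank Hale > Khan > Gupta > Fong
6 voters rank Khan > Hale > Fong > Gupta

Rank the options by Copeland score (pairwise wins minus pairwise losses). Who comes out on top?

Fong

Pairwise results:
  Khan vs Hale: Hale wins 14–6.
  Khan vs Fong: Fong wins 11–9.
  Khan vs Gupta: Khan wins 19–1.
  Hale vs Fong: Fong wins 11–9.
  Hale vs Gupta: Hale wins 19–1.
  Fong vs Gupta: Fong wins 17–3.
Copeland scores (wins − losses):
  Khan: 1 − 2 = -1
  Hale: 2 − 1 = 1
  Fong: 3 − 0 = 3
  Gupta: 0 − 3 = -3
Fong has the best Copeland score.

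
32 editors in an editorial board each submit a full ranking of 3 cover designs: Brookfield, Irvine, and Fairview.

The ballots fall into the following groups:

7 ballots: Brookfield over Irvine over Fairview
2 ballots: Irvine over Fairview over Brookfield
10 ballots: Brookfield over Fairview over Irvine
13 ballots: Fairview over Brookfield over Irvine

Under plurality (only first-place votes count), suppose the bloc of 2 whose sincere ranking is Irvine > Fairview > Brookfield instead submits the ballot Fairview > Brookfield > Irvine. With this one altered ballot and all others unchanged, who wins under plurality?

Brookfield

First-place totals with the altered ballot: Brookfield 17, Irvine 0, Fairview 15.
The winner is unchanged: still Brookfield.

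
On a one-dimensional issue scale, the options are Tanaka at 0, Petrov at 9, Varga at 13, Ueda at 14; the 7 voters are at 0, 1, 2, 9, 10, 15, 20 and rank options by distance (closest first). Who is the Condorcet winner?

With single-peaked preferences on a line, the Condorcet winner is the candidate closest to the median voter.
The median voter (position 9) is closest to Petrov at 9.
Check: Petrov vs Tanaka — voters closer to Petrov: 4 of 7.

Petrov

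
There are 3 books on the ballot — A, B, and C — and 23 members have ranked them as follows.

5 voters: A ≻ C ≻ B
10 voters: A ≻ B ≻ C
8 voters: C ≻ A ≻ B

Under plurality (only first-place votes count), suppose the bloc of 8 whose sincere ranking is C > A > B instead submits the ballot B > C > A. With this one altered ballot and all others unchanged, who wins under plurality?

A

First-place totals with the altered ballot: A 15, B 8, C 0.
The winner is unchanged: still A.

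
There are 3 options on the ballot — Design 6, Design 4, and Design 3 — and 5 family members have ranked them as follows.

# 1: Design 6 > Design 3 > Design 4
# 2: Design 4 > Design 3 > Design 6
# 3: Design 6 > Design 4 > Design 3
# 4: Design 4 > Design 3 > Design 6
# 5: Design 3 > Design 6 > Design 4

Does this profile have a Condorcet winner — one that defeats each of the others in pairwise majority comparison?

No

Head-to-head results (5 voters total):
Design 6 vs Design 4: Design 6 wins 3–2.
Design 6 vs Design 3: Design 3 wins 3–2.
Design 4 vs Design 3: Design 4 wins 3–2.
No candidate beats all others: Design 6 beats Design 4 beats Design 3 beats Design 6, a majority cycle.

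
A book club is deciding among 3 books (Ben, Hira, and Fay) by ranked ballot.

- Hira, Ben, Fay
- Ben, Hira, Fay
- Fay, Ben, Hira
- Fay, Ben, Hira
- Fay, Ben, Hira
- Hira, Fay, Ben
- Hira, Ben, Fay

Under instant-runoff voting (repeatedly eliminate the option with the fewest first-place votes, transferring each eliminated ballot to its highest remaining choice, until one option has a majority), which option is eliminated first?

Round 1: Hira 3, Fay 3, Ben 1. Ben has the fewest and is eliminated.
Round 2: Hira 4, Fay 3. Hira has a majority.

Ben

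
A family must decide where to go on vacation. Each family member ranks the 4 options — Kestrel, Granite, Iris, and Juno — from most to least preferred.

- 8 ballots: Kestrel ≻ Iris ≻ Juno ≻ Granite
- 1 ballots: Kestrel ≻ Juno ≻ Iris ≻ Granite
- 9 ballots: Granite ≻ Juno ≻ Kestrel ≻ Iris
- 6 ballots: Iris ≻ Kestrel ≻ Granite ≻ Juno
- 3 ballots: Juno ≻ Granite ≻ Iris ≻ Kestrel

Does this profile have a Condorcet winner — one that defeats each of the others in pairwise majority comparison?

Yes

Head-to-head results (27 voters total):
Kestrel vs Granite: Kestrel wins 15–12.
Kestrel vs Iris: Kestrel wins 18–9.
Kestrel vs Juno: Kestrel wins 15–12.
Granite vs Iris: Iris wins 15–12.
Granite vs Juno: Granite wins 15–12.
Iris vs Juno: Iris wins 14–13.
Kestrel beats each rival — Granite (15–12), Iris (18–9), Juno (15–12) — so Kestrel is the Condorcet winner.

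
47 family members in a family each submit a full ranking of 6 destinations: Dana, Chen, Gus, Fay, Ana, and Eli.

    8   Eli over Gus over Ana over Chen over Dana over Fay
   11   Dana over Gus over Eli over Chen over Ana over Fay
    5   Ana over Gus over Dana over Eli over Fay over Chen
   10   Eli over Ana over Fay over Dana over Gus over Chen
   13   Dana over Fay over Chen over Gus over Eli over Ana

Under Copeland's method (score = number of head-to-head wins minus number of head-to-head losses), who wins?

Pairwise results:
  Dana vs Chen: Dana wins 39–8.
  Dana vs Gus: Dana wins 34–13.
  Dana vs Fay: Dana wins 37–10.
  Dana vs Ana: Dana wins 24–23.
  Dana vs Eli: Dana wins 29–18.
  Chen vs Gus: Gus wins 34–13.
  Chen vs Fay: Fay wins 28–19.
  Chen vs Ana: Chen wins 24–23.
  Chen vs Eli: Eli wins 34–13.
  Gus vs Fay: Gus wins 24–23.
  Gus vs Ana: Gus wins 32–15.
  Gus vs Eli: Gus wins 29–18.
  Fay vs Ana: Ana wins 34–13.
  Fay vs Eli: Eli wins 34–13.
  Ana vs Eli: Eli wins 42–5.
Copeland scores (wins − losses):
  Dana: 5 − 0 = 5
  Chen: 1 − 4 = -3
  Gus: 4 − 1 = 3
  Fay: 1 − 4 = -3
  Ana: 1 − 4 = -3
  Eli: 3 − 2 = 1
Dana has the best Copeland score.

Dana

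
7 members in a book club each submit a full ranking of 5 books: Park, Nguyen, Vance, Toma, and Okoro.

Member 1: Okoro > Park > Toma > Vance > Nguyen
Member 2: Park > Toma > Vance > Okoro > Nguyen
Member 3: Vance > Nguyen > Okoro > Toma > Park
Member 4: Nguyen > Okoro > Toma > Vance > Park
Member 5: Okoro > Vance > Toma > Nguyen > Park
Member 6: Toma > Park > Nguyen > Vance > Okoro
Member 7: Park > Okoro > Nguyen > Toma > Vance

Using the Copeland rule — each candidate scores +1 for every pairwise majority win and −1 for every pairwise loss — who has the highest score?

Okoro

Pairwise results:
  Park vs Nguyen: Park wins 4–3.
  Park vs Vance: Park wins 4–3.
  Park vs Toma: Toma wins 4–3.
  Park vs Okoro: Okoro wins 4–3.
  Nguyen vs Vance: Vance wins 4–3.
  Nguyen vs Toma: Toma wins 4–3.
  Nguyen vs Okoro: Okoro wins 4–3.
  Vance vs Toma: Toma wins 5–2.
  Vance vs Okoro: Okoro wins 4–3.
  Toma vs Okoro: Okoro wins 5–2.
Copeland scores (wins − losses):
  Park: 2 − 2 = 0
  Nguyen: 0 − 4 = -4
  Vance: 1 − 3 = -2
  Toma: 3 − 1 = 2
  Okoro: 4 − 0 = 4
Okoro has the best Copeland score.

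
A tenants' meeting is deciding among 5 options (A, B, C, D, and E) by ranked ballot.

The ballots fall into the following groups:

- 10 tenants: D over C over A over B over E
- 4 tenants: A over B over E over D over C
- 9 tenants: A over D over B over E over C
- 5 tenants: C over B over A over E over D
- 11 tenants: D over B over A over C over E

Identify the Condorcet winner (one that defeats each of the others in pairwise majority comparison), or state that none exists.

Head-to-head results (39 voters total):
A vs B: A wins 23–16.
A vs C: A wins 24–15.
A vs D: D wins 21–18.
A vs E: A wins 39–0.
B vs C: B wins 24–15.
B vs D: D wins 30–9.
B vs E: B wins 39–0.
C vs D: D wins 34–5.
C vs E: C wins 26–13.
D vs E: D wins 30–9.
D beats each rival — A (21–18), B (30–9), C (34–5), E (30–9) — so D is the Condorcet winner.

D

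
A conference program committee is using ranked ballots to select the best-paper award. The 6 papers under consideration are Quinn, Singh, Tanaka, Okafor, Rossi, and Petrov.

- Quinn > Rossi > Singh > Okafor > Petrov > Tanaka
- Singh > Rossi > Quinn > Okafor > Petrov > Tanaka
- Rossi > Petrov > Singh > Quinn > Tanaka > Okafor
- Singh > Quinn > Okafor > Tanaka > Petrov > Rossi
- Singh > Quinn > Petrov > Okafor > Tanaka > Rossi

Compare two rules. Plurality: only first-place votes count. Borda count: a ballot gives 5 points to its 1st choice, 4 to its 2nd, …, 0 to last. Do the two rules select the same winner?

Yes

Plurality first-place counts: Quinn 1, Singh 3, Tanaka 0, Okafor 0, Rossi 1, Petrov 0 → Singh.
Borda totals: Quinn 18, Singh 21, Tanaka 4, Okafor 9, Rossi 13, Petrov 10 → Singh.
The two rules agree on Singh.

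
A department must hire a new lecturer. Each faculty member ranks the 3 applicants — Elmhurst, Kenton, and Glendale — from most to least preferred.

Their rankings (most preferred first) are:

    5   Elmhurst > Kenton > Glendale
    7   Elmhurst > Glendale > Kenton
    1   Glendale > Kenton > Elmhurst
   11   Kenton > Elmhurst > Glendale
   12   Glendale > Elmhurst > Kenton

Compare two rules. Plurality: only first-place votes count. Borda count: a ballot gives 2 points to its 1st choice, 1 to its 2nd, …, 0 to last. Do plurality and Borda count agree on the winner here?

Plurality first-place counts: Elmhurst 12, Kenton 11, Glendale 13 → Glendale.
Borda totals: Elmhurst 47, Kenton 28, Glendale 33 → Elmhurst.
The two rules disagree: plurality picks Glendale, Borda picks Elmhurst.

No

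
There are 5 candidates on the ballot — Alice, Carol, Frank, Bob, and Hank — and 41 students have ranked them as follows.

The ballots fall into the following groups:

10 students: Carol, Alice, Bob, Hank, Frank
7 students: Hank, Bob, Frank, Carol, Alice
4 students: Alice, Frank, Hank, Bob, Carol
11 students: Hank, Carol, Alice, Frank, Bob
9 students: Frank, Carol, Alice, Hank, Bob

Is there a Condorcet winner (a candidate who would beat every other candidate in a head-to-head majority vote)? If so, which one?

None — there is no Condorcet winner

Head-to-head results (41 voters total):
Alice vs Carol: Carol wins 37–4.
Alice vs Frank: Alice wins 25–16.
Alice vs Bob: Alice wins 34–7.
Alice vs Hank: Alice wins 23–18.
Carol vs Frank: Carol wins 21–20.
Carol vs Bob: Carol wins 30–11.
Carol vs Hank: Hank wins 22–19.
Frank vs Bob: Frank wins 24–17.
Frank vs Hank: Hank wins 28–13.
Bob vs Hank: Hank wins 31–10.
No candidate beats all others: Alice beats Hank beats Carol beats Alice, a majority cycle.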